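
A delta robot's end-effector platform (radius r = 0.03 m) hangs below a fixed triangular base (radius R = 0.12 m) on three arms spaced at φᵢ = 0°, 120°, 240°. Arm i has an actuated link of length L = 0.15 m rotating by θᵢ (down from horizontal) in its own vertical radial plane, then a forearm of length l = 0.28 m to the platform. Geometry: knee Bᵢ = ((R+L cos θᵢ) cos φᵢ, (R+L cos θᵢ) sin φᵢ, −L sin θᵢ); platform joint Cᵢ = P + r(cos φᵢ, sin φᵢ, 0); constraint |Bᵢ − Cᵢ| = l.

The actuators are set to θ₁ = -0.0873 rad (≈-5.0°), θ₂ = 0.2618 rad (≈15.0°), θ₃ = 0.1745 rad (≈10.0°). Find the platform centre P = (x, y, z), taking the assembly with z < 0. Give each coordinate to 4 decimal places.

φ1=0.0°: virtual centre (0.2394, 0.0000, 0.0131), radius l
arm 2 at φ=120.0°: e+L cos θ2 = 0.2349;  O2 = (-0.1174, 0.2034, -0.0388)
φ3=240.0°: virtual centre (-0.1189, -0.2059, -0.0260), radius l
subtract pairs → two planes through P
plane₁₂: -0.7137x+0.4068y+-0.1038z = -0.0008
det = 0.5854;  x = 0.0008+-0.1274z,  y = -0.0006+0.0317z
sphere 1 gives Az²+Bz+C=0 with A=1.0172, B=0.0346, C=-0.0213;  B²−4AC=0.0878;  roots -0.1626, 0.1286;  negative root z = -0.1626
x = 0.0215, y = -0.0058

(0.0215, -0.0058, -0.1626)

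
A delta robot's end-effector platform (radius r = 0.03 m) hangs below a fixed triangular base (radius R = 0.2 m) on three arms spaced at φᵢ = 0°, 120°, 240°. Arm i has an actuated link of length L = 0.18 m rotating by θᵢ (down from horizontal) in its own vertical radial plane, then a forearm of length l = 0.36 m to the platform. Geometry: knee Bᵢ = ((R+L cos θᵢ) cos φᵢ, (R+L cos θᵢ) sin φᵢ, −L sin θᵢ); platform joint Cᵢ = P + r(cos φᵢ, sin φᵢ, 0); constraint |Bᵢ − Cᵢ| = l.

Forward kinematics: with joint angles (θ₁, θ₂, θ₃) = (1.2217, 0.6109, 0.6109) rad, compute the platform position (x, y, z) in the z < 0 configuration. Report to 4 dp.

arm 1 at φ=0.0°: ρ1 = 0.2316;  O1 = (0.2316, 0.0000, -0.1691)
φ2=120.0°: virtual centre (-0.1587, 0.2749, -0.1032), radius l
φ3=240.0°: virtual centre (-0.1587, -0.2749, -0.1032), radius l
subtract pairs → two planes through P
plane₁₂: -0.7806x+0.5498y+0.1318z = 0.0292
det = 0.8584;  x = -0.0374+0.1688z,  y = 0.0000+0.0000z
sphere 1 gives Az²+Bz+C=0 with A=1.0285, B=0.2475, C=-0.0286;  B²−4AC=0.1791;  roots -0.3260, 0.0854;  negative root z = -0.3260
x = -0.0924, y = 0.0000

(-0.0924, 0.0000, -0.3260)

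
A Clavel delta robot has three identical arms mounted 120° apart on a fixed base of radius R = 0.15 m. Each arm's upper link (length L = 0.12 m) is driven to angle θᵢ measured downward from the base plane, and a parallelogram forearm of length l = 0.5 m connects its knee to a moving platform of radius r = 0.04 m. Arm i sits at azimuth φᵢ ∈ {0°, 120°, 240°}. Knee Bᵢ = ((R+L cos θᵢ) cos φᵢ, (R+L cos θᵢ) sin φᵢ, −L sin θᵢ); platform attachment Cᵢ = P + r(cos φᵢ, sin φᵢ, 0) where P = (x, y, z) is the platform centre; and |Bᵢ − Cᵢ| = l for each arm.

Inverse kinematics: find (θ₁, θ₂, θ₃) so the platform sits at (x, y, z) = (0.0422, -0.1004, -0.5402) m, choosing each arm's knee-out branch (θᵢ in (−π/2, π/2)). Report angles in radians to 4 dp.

φ1=0.0° → target in arm frame (0.0422, -0.1004)
  e−x'=0.0678;  (l²−L²−(e−x')²−y'²−z²)/2L = -0.2954
  √(A²+B²)=0.5444;  θ1 = -1.4459+2.1443 ≈ 0.6983
φ2=120.0° → target in arm frame (-0.1080, 0.0137)
  e−x'=0.2180;  (l²−L²−(e−x')²−y'²−z²)/2L = -0.4331
  θ2 = atan2(B,A) + arccos(C/0.5825) = 1.2219
rotate P by −φ3: (0.0658, 0.0867, -0.5402)
  e−x'=0.0442;  (l²−L²−(e−x')²−y'²−z²)/2L = -0.2737
  θ3 = atan2(B,A) + arccos(C/0.5420) = 0.6109

θ₁ = 0.6983, θ₂ = 1.2219, θ₃ = 0.6109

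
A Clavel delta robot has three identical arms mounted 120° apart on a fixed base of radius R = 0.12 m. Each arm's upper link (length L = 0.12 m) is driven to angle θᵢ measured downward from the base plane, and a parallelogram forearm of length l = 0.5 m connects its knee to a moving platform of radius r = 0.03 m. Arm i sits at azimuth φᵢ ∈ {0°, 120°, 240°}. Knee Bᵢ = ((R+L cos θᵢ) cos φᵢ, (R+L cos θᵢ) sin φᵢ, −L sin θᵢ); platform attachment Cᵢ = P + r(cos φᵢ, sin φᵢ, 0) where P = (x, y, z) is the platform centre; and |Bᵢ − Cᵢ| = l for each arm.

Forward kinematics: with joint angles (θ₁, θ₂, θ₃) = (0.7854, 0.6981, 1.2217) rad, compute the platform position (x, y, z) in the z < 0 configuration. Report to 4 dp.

φ1=0.0°: virtual centre (0.1749, 0.0000, -0.0849), radius l
O2 = (0.1819·cos120.0°, 0.1819·sin120.0°, -0.0771) = (-0.0910, 0.1576, -0.0771)
arm 3 at φ=240.0°: ρ3 = 0.1310;  O3 = (-0.0655, -0.1135, -0.1128)
eliminate P² terms by subtracting sphere 1 from 2 and 3
linear system: -0.5316x+0.3151y = 0.0013−0.0154z; -0.4808x+-0.2270y = -0.0079−-0.0558z
det = 0.2722;  x = 0.0081+-0.0517z,  y = 0.0177+-0.1363z
quadratic in z: (1.0213)z²+(0.1822)z+(-0.2147)=0, √Δ=0.9540 → z ∈ {-0.5563, 0.3779}; z = -0.5563 (taking z<0)
x = 0.0369, y = 0.0935

(0.0369, 0.0935, -0.5563)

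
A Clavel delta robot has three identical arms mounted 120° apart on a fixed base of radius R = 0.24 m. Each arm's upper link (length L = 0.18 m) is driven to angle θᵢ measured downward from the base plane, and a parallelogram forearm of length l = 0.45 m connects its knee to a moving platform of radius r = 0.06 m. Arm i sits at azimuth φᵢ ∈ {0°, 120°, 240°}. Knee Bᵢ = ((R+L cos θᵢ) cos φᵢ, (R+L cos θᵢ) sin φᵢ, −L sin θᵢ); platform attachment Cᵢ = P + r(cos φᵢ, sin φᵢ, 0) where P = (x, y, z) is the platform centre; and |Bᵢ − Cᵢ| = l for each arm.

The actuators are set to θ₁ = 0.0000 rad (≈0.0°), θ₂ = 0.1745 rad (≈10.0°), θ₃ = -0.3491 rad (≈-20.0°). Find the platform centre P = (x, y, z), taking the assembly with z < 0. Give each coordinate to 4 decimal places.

φ1=0.0°: virtual centre (0.3600, 0.0000, 0.0000), radius l
φ2=120.0°: virtual centre (-0.1786, 0.3094, -0.0313), radius l
arm 3 at φ=240.0°: e+L cos θ3 = 0.3491;  S3 = (-0.1746, -0.3024, 0.0616)
eliminate P² terms by subtracting sphere 1 from 2 and 3
[-1.0773 0.6188 -0.0625]·P = -0.0010;  [-1.0691 -0.6047 0.1231]·P = -0.0039
Cramer: x(z) = 0.0023+0.0292z;  y(z) = 0.0024+0.1519z
into |P−S₁|² = l²: 1.0239z² + -0.0202z + -0.0745 = 0;  Δ = 0.3057;  z = -0.2601 or 0.2799 → z<0 root = -0.2601
x = -0.0053, y = -0.0371

(-0.0053, -0.0371, -0.2601)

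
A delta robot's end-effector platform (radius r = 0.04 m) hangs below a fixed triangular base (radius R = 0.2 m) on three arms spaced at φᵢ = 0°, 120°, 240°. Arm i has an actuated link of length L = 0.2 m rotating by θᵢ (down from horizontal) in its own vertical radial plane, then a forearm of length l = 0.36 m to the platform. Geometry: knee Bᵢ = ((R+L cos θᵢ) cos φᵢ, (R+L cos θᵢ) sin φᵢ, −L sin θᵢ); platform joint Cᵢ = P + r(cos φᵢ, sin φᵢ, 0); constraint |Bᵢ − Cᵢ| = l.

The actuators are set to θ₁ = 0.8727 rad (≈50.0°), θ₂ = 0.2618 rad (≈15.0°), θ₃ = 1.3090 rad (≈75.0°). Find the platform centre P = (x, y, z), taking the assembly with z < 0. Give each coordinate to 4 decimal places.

(-0.0008, 0.1378, -0.3172)

arm 1 at φ=0.0°: e+L cos θ1 = 0.2886;  S1 = (0.2886, 0.0000, -0.1532)
S2 = (0.3532·cos120.0°, 0.3532·sin120.0°, -0.0518) = (-0.1766, 0.3059, -0.0518)
φ3=240.0°: virtual centre (-0.1059, -0.1834, -0.1932), radius l
subtract pairs → two planes through P
linear system: -0.9303x+0.6117y = 0.0207−0.2029z; -0.7889x+-0.3668y = -0.0246−-0.0799z
Cramer: x(z) = 0.0090+0.0310z;  y(z) = 0.0476-0.2846z
into |P−S₁|² = l²: 1.0819z² + 0.2620z + -0.0257 = 0;  Δ = 0.1800;  z = -0.3172 or 0.0750 → z<0 root = -0.3172
x = -0.0008, y = 0.1378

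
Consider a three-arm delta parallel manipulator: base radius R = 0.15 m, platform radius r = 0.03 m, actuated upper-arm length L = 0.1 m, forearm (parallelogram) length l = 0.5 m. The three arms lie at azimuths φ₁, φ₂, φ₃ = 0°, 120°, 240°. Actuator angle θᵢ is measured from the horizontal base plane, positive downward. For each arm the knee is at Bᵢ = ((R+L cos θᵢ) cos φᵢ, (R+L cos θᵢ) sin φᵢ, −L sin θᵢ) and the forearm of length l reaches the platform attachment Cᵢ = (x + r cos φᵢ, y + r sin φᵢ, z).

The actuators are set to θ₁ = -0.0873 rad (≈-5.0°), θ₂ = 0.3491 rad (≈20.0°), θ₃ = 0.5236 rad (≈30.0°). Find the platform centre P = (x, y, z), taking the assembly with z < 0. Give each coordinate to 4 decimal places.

(0.0772, 0.0236, -0.4700)

φ1=0.0°: virtual centre (0.2196, 0.0000, 0.0087), radius l
O2 = (0.2140·cos120.0°, 0.2140·sin120.0°, -0.0342) = (-0.1070, 0.1853, -0.0342)
O3 = (0.2066·cos240.0°, 0.2066·sin240.0°, -0.0500) = (-0.1033, -0.1789, -0.0500)
|O₂|²−|O₁|² = -0.0014;  |O₃|²−|O₁|² = -0.0031
[-0.6532 0.3706 -0.0858]·P = -0.0014;  [-0.6458 -0.3578 -0.1174]·P = -0.0031
Cramer: x(z) = 0.0035-0.1569z;  y(z) = 0.0025-0.0450z
sphere 1 gives Az²+Bz+C=0 with A=1.0266, B=0.0502, C=-0.2032;  B²−4AC=0.8370;  roots -0.4700, 0.4211;  negative root z = -0.4700
x = 0.0772, y = 0.0236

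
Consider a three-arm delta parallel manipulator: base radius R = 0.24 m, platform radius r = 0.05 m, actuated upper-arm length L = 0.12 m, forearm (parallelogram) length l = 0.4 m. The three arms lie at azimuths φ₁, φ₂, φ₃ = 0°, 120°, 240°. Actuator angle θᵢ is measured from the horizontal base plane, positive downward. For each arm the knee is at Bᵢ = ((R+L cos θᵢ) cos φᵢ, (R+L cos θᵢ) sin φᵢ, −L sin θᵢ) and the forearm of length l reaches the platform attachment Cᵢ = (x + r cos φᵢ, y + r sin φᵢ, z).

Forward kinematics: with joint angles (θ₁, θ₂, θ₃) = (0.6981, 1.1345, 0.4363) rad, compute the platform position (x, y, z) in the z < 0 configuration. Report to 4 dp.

O1 = (0.2819·cos0.0°, 0.2819·sin0.0°, -0.0771) = (0.2819, 0.0000, -0.0771)
O2 = (0.2407·cos120.0°, 0.2407·sin120.0°, -0.1088) = (-0.1204, 0.2085, -0.1088)
arm 3 at φ=240.0°: e+L cos θ3 = 0.2988;  O3 = (-0.1494, -0.2587, -0.0507)
|O₂|²−|O₁|² = -0.0157;  |O₃|²−|O₁|² = 0.0064
linear system: -0.8046x+0.4169y = -0.0157−-0.0633z; -0.8626x+-0.5175y = 0.0064−0.0528z
det = 0.7760;  x = 0.0070+-0.0138z,  y = -0.0240+0.1251z
into |P−O₁|² = l²: 1.0158z² + 0.1558z + -0.0779 = 0;  Δ = 0.3408;  z = -0.3640 or 0.2106 → z<0 root = -0.3640
x = 0.0120, y = -0.0696

(0.0120, -0.0696, -0.3640)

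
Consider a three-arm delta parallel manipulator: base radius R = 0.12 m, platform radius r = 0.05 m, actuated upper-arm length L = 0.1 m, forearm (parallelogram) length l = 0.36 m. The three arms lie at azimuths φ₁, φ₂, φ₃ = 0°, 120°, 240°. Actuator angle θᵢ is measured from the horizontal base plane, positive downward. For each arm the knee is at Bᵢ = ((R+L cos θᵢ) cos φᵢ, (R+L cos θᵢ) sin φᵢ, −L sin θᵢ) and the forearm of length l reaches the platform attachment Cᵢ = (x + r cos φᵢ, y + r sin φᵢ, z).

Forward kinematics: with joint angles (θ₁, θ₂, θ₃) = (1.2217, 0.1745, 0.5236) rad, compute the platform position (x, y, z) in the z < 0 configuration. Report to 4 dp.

φ1=0.0°: virtual centre (0.1042, 0.0000, -0.0940), radius l
arm 2 at φ=120.0°: e+L cos θ2 = 0.1685;  S2 = (-0.0842, 0.1459, -0.0174)
φ3=240.0°: virtual centre (-0.0783, -0.1356, -0.0500), radius l
eliminate P² terms by subtracting sphere 1 from 2 and 3
[-0.3769 0.2918 0.1532]·P = 0.0090;  [-0.3650 -0.2712 0.0879]·P = 0.0073
Cramer: x(z) = -0.0219+0.3220z;  y(z) = 0.0025-0.1091z
into |P−S₁|² = l²: 1.1156z² + 0.1061z + -0.1048 = 0;  Δ = 0.4791;  z = -0.3578 or 0.2627 → z<0 root = -0.3578
x = -0.1372, y = 0.0415

(-0.1372, 0.0415, -0.3578)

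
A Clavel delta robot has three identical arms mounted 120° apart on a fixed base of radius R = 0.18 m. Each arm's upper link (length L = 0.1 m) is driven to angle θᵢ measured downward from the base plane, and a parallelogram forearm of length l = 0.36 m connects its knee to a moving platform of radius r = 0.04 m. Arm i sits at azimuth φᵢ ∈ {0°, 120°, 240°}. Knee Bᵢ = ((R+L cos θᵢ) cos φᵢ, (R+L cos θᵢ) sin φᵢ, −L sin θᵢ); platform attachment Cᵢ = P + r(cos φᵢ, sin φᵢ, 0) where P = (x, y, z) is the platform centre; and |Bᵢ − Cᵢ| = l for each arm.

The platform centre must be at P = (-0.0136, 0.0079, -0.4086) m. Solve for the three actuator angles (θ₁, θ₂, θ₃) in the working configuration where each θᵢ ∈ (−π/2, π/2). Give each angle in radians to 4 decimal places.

θ₁ = 1.3095, θ₂ = 1.1344, θ₃ = 1.2217

rotate P by −φ1: (-0.0136, 0.0079, -0.4086)
  A cos θ + B sin θ = C:  0.1536·cos θ + -0.4086·sin θ = -0.3550
  γ=atan2(-0.4086,0.1536)=-1.2112;  ψ=arccos(-0.8134)=2.5207;  θ1=γ+ψ≈1.3095
φ2=120.0° → target in arm frame (0.0136, 0.0078)
  A cos θ + B sin θ = C:  0.1264·cos θ + -0.4086·sin θ = -0.3169
  γ=atan2(-0.4086,0.1264)=-1.2709;  ψ=arccos(-0.7410)=2.4053;  θ2=γ+ψ≈1.1344
rotate P by −φ3: (0.0000, -0.0157, -0.4086)
  A cos θ + B sin θ = C:  0.1400·cos θ + -0.4086·sin θ = -0.3361
  θ3 = atan2(B,A) + arccos(C/0.4319) = 1.2217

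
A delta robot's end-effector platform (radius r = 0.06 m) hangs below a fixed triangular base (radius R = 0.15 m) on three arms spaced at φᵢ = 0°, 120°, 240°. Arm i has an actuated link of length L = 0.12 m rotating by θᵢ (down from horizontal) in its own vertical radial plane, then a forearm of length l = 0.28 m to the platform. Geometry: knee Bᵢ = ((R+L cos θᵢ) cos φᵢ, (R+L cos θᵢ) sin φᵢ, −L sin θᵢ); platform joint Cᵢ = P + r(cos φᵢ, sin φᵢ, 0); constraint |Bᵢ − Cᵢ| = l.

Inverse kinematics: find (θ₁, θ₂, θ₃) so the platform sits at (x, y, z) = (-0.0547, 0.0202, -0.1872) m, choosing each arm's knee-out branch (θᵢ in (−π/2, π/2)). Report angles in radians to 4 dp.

φ1=0.0° → target in arm frame (-0.0547, 0.0202)
  A=0.1447, B=-0.1872, C=(l²−L²−A²−y'²−z²)/(2L)=0.0317
  θ1 = atan2(B,A) + arccos(C/0.2366) = 0.5236
φ2=120.0° → target in arm frame (0.0448, 0.0373)
  e−x'=0.0452;  (l²−L²−(e−x')²−y'²−z²)/2L = 0.1064
  √(A²+B²)=0.1926;  θ2 = -1.3341+0.9856 ≈ -0.3485
arm 3 (φ=240.0°): x'=0.0099, y'=-0.0575
  A=0.0801, B=-0.1872, C=(l²−L²−A²−y'²−z²)/(2L)=0.0801
  γ=atan2(-0.1872,0.0801)=-1.1663;  ψ=arccos(0.3935)=1.1664;  θ3=γ+ψ≈0.0001

θ₁ = 0.5236, θ₂ = -0.3485, θ₃ = 0.0001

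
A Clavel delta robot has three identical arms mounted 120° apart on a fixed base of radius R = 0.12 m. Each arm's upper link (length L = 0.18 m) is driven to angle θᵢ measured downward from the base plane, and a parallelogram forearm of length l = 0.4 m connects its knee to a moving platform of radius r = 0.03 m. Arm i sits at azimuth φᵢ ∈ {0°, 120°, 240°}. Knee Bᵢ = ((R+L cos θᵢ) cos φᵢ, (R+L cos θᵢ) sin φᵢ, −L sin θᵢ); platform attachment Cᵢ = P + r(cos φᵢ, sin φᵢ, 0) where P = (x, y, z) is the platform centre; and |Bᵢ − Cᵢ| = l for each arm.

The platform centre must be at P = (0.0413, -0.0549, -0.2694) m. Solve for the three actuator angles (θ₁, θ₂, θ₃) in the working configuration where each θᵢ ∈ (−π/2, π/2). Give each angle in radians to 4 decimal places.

arm 1 (φ=0.0°): x'=0.0413, y'=-0.0549
  e−x'=0.0487;  (l²−L²−(e−x')²−y'²−z²)/2L = 0.1379
  θ1 = atan2(B,A) + arccos(C/0.2738) = -0.3490
rotate P by −φ2: (-0.0682, -0.0083, -0.2694)
  e−x'=0.1582;  (l²−L²−(e−x')²−y'²−z²)/2L = 0.0831
  θ2 = atan2(B,A) + arccos(C/0.3124) = 0.2616
φ3=240.0° → target in arm frame (0.0269, 0.0632)
  A cos θ + B sin θ = C:  0.0631·cos θ + -0.2694·sin θ = 0.1307
  θ3 = atan2(B,A) + arccos(C/0.2767) = -0.2618

θ₁ = -0.3490, θ₂ = 0.2616, θ₃ = -0.2618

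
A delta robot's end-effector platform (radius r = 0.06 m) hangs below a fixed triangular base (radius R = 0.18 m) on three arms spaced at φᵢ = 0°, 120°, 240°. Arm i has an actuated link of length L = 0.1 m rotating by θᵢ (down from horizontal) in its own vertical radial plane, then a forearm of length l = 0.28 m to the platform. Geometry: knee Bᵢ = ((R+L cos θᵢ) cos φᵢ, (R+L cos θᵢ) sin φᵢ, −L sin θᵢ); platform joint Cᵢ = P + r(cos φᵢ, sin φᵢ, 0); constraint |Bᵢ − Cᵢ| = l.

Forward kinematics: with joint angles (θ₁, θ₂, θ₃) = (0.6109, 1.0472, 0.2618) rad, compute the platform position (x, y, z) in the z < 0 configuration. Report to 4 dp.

(0.0067, -0.0622, -0.2482)

O1 = (0.2019·cos0.0°, 0.2019·sin0.0°, -0.0574) = (0.2019, 0.0000, -0.0574)
arm 2 at φ=120.0°: ρ2 = 0.1700;  O2 = (-0.0850, 0.1472, -0.0866)
φ3=240.0°: virtual centre (-0.1083, -0.1876, -0.0259), radius l
subtract pairs → two planes through P
linear system: -0.5738x+0.2944y = -0.0077−-0.0585z; -0.6204x+-0.3751y = 0.0035−0.0630z
Cramer: x(z) = 0.0046-0.0086z;  y(z) = -0.0170+0.1820z
sphere 1 gives Az²+Bz+C=0 with A=1.0332, B=0.1119, C=-0.0359;  B²−4AC=0.1609;  roots -0.2482, 0.1399;  negative root z = -0.2482
x = 0.0067, y = -0.0622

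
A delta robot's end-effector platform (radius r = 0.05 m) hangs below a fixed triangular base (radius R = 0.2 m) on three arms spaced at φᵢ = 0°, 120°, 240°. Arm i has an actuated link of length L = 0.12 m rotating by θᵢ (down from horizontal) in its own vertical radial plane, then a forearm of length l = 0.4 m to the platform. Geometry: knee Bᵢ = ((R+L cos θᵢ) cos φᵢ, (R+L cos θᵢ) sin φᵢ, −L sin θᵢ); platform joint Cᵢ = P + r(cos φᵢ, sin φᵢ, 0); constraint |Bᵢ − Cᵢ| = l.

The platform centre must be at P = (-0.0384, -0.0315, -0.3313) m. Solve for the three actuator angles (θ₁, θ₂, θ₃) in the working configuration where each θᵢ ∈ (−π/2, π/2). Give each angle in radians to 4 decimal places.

θ₁ = 0.5241, θ₂ = 0.3491, θ₃ = 0.0003

φ1=0.0° → target in arm frame (-0.0384, -0.0315)
  A=0.1884, B=-0.3313, C=(l²−L²−A²−y'²−z²)/(2L)=-0.0027
  θ1 = atan2(B,A) + arccos(C/0.3811) = 0.5241
φ2=120.0° → target in arm frame (-0.0081, 0.0490)
  A=0.1581, B=-0.3313, C=(l²−L²−A²−y'²−z²)/(2L)=0.0352
  √(A²+B²)=0.3671;  θ2 = -1.1256+1.4747 ≈ 0.3491
φ3=240.0° → target in arm frame (0.0465, -0.0175)
  e−x'=0.1035;  (l²−L²−(e−x')²−y'²−z²)/2L = 0.1034
  √(A²+B²)=0.3471;  θ3 = -1.2679+1.2683 ≈ 0.0003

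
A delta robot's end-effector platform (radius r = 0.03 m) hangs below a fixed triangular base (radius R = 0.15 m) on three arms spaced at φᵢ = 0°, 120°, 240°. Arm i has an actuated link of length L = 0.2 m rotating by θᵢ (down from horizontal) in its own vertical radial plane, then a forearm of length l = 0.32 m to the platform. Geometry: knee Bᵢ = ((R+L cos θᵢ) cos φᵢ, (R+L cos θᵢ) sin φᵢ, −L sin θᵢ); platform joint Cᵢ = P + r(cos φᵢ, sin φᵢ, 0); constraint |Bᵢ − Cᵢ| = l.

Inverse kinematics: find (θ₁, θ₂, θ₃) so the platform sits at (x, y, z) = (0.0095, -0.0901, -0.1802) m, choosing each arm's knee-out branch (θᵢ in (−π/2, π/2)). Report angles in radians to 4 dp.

θ₁ = 0.4363, θ₂ = 0.9602, θ₃ = -0.0874

φ1=0.0° → target in arm frame (0.0095, -0.0901)
  A=0.1105, B=-0.1802, C=(l²−L²−A²−y'²−z²)/(2L)=0.0240
  √(A²+B²)=0.2114;  θ1 = -1.0207+1.4570 ≈ 0.4363
arm 2 (φ=120.0°): x'=-0.0828, y'=0.0368
  A=0.2028, B=-0.1802, C=(l²−L²−A²−y'²−z²)/(2L)=-0.0314
  γ=atan2(-0.1802,0.2028)=-0.7265;  ψ=arccos(-0.1156)=1.6867;  θ2=γ+ψ≈0.9602
φ3=240.0° → target in arm frame (0.0733, 0.0533)
  A cos θ + B sin θ = C:  0.0467·cos θ + -0.1802·sin θ = 0.0623
  √(A²+B²)=0.1862;  θ3 = -1.3171+1.2297 ≈ -0.0874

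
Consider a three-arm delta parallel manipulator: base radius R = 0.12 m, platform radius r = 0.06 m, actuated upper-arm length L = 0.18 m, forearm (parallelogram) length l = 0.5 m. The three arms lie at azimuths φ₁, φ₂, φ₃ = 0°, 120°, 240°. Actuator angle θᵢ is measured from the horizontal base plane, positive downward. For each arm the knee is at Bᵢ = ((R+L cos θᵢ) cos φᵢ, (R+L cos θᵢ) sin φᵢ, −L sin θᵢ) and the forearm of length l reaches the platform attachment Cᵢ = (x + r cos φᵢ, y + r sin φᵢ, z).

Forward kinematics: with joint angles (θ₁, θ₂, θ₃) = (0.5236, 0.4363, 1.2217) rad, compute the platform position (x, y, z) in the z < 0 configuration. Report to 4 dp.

φ1=0.0°: virtual centre (0.2159, 0.0000, -0.0900), radius l
arm 2 at φ=120.0°: (R−r)+L cos θ2 = 0.2231;  O2 = (-0.1116, 0.1932, -0.0761)
O3 = (0.1216·cos240.0°, 0.1216·sin240.0°, -0.1691) = (-0.0608, -0.1053, -0.1691)
subtract pairs → two planes through P
[-0.6549 0.3865 0.0279]·P = 0.0009;  [-0.5533 -0.2106 -0.1583]·P = -0.0113
det = 0.3518;  x = 0.0119+-0.1572z,  y = 0.0224+-0.3385z
quadratic in z: (1.1393)z²+(0.2289)z+(-0.1998)=0, √Δ=0.9813 → z ∈ {-0.5311, 0.3302}; z = -0.5311 (taking z<0)
x = 0.0954, y = 0.2022

(0.0954, 0.2022, -0.5311)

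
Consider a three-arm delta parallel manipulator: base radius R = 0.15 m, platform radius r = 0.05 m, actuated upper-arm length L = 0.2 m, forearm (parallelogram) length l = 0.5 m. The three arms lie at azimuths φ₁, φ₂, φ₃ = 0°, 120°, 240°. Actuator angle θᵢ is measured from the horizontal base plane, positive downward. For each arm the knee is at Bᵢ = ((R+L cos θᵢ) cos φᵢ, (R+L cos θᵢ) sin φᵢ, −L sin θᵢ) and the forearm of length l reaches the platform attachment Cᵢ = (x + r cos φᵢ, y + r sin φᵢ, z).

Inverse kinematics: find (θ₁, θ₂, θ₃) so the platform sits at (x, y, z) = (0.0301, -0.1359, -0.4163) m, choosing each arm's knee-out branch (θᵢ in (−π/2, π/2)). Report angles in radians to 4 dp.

φ1=0.0° → target in arm frame (0.0301, -0.1359)
  A cos θ + B sin θ = C:  0.0699·cos θ + -0.4163·sin θ = 0.0333
  θ1 = atan2(B,A) + arccos(C/0.4221) = 0.0873
rotate P by −φ2: (-0.1327, 0.0419, -0.4163)
  A cos θ + B sin θ = C:  0.2327·cos θ + -0.4163·sin θ = -0.0481
  γ=atan2(-0.4163,0.2327)=-1.0610;  ψ=arccos(-0.1008)=1.6718;  θ2=γ+ψ≈0.6107
φ3=240.0° → target in arm frame (0.1026, 0.0940)
  A=-0.0026, B=-0.4163, C=(l²−L²−A²−y'²−z²)/(2L)=0.0696
  θ3 = atan2(B,A) + arccos(C/0.4163) = -0.1744

θ₁ = 0.0873, θ₂ = 0.6107, θ₃ = -0.1744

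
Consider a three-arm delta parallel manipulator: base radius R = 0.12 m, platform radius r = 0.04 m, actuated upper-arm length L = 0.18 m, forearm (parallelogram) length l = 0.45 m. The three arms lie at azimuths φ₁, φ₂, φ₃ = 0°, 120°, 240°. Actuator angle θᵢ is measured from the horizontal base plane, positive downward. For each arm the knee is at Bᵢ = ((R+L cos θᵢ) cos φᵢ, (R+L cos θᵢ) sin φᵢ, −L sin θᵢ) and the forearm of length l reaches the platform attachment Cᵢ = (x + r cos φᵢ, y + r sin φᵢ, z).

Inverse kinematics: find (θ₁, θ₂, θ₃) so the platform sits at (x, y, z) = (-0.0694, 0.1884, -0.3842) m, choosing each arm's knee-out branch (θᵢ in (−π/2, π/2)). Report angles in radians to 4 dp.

φ1=0.0° → target in arm frame (-0.0694, 0.1884)
  e−x'=0.1494;  (l²−L²−(e−x')²−y'²−z²)/2L = -0.0981
  θ1 = atan2(B,A) + arccos(C/0.4122) = 0.6112
rotate P by −φ2: (0.1979, -0.0341, -0.3842)
  A cos θ + B sin θ = C:  -0.1179·cos θ + -0.3842·sin θ = 0.0207
  θ2 = atan2(B,A) + arccos(C/0.4019) = -0.3491
φ3=240.0° → target in arm frame (-0.1285, -0.1543)
  A=0.2085, B=-0.3842, C=(l²−L²−A²−y'²−z²)/(2L)=-0.1244
  √(A²+B²)=0.4371;  θ3 = -1.0737+1.8593 ≈ 0.7856

θ₁ = 0.6112, θ₂ = -0.3491, θ₃ = 0.7856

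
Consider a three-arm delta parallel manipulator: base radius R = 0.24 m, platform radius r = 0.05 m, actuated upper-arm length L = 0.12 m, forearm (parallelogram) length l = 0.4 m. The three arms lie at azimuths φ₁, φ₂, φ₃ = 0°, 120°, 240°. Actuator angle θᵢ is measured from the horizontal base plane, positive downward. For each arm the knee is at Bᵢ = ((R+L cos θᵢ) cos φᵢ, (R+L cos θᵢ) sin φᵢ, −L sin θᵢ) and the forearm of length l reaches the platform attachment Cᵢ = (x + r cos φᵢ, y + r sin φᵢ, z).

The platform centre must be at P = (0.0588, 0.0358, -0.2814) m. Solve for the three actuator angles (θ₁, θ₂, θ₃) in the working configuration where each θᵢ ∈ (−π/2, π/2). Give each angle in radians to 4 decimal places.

θ₁ = -0.2622, θ₂ = 0.2619, θ₃ = 0.6982

φ1=0.0° → target in arm frame (0.0588, 0.0358)
  A=0.1312, B=-0.2814, C=(l²−L²−A²−y'²−z²)/(2L)=0.1997
  √(A²+B²)=0.3105;  θ1 = -1.1345+0.8723 ≈ -0.2622
arm 2 (φ=120.0°): x'=0.0016, y'=-0.0688
  e−x'=0.1884;  (l²−L²−(e−x')²−y'²−z²)/2L = 0.1091
  θ2 = atan2(B,A) + arccos(C/0.3386) = 0.2619
φ3=240.0° → target in arm frame (-0.0604, 0.0330)
  A=0.2504, B=-0.2814, C=(l²−L²−A²−y'²−z²)/(2L)=0.0109
  γ=atan2(-0.2814,0.2504)=-0.8436;  ψ=arccos(0.0290)=1.5418;  θ3=γ+ψ≈0.6982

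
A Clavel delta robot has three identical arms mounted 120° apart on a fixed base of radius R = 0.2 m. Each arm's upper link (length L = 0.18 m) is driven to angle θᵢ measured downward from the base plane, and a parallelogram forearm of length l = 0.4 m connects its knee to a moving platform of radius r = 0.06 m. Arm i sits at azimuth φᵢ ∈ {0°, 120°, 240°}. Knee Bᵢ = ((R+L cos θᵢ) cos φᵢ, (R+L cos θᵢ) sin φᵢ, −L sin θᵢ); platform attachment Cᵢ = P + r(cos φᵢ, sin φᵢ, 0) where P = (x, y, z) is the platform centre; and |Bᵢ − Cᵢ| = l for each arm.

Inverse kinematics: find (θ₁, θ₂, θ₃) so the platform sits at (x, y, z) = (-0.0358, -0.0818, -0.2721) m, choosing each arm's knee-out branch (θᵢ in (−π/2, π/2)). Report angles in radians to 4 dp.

φ1=0.0° → target in arm frame (-0.0358, -0.0818)
  A cos θ + B sin θ = C:  0.1758·cos θ + -0.2721·sin θ = 0.0443
  √(A²+B²)=0.3240;  θ1 = -0.9972+1.4335 ≈ 0.4363
φ2=120.0° → target in arm frame (-0.0529, 0.0719)
  A cos θ + B sin θ = C:  0.1929·cos θ + -0.2721·sin θ = 0.0310
  √(A²+B²)=0.3336;  θ2 = -0.9540+1.4777 ≈ 0.5237
φ3=240.0° → target in arm frame (0.0887, 0.0099)
  A cos θ + B sin θ = C:  0.0513·cos θ + -0.2721·sin θ = 0.1412
  √(A²+B²)=0.2769;  θ3 = -1.3846+1.0356 ≈ -0.3490

θ₁ = 0.4363, θ₂ = 0.5237, θ₃ = -0.3490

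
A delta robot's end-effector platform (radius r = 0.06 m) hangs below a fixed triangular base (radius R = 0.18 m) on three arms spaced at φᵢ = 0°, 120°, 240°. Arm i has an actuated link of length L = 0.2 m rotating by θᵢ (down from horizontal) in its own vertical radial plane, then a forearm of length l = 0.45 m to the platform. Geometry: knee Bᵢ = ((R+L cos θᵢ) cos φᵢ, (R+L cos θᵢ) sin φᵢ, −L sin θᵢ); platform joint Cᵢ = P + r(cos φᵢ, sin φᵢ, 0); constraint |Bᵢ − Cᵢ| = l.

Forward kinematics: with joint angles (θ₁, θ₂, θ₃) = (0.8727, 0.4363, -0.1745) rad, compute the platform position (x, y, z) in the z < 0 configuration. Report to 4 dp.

centre 1 = (0.2486·cos0.0°, 0.2486·sin0.0°, -0.1532) = (0.2486, 0.0000, -0.1532)
arm 2 at φ=120.0°: (R−r)+L cos θ2 = 0.3013;  centre 2 = (-0.1506, 0.2609, -0.0845)
centre 3 = (0.3170·cos240.0°, 0.3170·sin240.0°, 0.0347) = (-0.1585, -0.2745, 0.0347)
|centre ₂|²−|centre ₁|² = 0.0127;  |centre ₃|²−|centre ₁|² = 0.0164
[-0.7984 0.5218 0.1374]·P = 0.0127;  [-0.8141 -0.5490 0.3759]·P = 0.0164
Cramer: x(z) = -0.0180+0.3146z;  y(z) = -0.0033+0.2181z
into |P−centre ₁|² = l²: 1.1466z² + 0.1373z + -0.1080 = 0;  Δ = 0.5141;  z = -0.3725 or 0.2528 → z<0 root = -0.3725
x = -0.1352, y = -0.0845

(-0.1352, -0.0845, -0.3725)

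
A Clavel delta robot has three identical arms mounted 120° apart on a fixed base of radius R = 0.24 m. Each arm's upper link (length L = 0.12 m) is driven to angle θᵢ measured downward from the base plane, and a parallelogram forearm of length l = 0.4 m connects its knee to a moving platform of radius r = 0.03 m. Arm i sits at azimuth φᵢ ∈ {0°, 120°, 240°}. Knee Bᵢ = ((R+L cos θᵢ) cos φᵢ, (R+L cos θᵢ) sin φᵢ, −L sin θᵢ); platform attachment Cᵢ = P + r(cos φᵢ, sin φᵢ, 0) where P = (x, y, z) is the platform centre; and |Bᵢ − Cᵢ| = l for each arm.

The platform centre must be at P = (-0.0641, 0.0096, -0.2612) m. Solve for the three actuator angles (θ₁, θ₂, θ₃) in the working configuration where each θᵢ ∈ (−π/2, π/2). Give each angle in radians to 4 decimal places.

arm 1 (φ=0.0°): x'=-0.0641, y'=0.0096
  A cos θ + B sin θ = C:  0.2741·cos θ + -0.2612·sin θ = 0.0090
  γ=atan2(-0.2612,0.2741)=-0.7613;  ψ=arccos(0.0237)=1.5471;  θ1=γ+ψ≈0.7858
rotate P by −φ2: (0.0404, 0.0507, -0.2612)
  A cos θ + B sin θ = C:  0.1696·cos θ + -0.2612·sin θ = 0.1918
  θ2 = atan2(B,A) + arccos(C/0.3115) = -0.0874
rotate P by −φ3: (0.0237, -0.0603, -0.2612)
  A=0.1863, B=-0.2612, C=(l²−L²−A²−y'²−z²)/(2L)=0.1627
  √(A²+B²)=0.3208;  θ3 = -0.9513+1.0390 ≈ 0.0877

θ₁ = 0.7858, θ₂ = -0.0874, θ₃ = 0.0877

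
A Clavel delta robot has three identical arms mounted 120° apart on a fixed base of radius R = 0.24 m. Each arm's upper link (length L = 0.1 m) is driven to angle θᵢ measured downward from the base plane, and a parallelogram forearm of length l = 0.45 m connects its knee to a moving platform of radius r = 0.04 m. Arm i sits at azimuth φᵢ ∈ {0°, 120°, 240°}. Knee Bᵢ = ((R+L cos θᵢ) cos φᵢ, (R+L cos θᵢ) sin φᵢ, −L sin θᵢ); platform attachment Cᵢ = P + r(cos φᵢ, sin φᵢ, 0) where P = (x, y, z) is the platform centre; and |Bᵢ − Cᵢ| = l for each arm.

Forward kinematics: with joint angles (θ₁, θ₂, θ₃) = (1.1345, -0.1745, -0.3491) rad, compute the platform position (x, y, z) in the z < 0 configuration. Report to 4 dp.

φ1=0.0°: virtual centre (0.2423, 0.0000, -0.0906), radius l
φ2=120.0°: virtual centre (-0.1492, 0.2585, 0.0174), radius l
φ3=240.0°: virtual centre (-0.1470, -0.2546, 0.0342), radius l
eliminate P² terms by subtracting sphere 1 from 2 and 3
plane₁₂: -0.7830x+0.5170y+0.2160z = 0.0225
Cramer: x(z) = -0.0276+0.2984z;  y(z) = 0.0016+0.0341z
sphere 1 gives Az²+Bz+C=0 with A=1.0902, B=0.0203, C=-0.1214;  B²−4AC=0.5300;  roots -0.3432, 0.3246;  negative root z = -0.3432
x = -0.1300, y = -0.0101

(-0.1300, -0.0101, -0.3432)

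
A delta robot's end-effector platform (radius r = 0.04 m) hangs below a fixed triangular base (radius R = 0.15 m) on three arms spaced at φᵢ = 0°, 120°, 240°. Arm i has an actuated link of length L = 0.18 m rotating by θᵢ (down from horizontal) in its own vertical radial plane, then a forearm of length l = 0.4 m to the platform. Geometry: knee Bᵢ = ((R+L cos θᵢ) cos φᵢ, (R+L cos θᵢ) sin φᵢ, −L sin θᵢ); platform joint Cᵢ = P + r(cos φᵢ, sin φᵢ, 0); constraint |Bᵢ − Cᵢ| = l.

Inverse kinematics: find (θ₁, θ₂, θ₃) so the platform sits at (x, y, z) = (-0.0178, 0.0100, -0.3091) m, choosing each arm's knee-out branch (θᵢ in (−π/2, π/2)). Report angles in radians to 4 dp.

rotate P by −φ1: (-0.0178, 0.0100, -0.3091)
  A=0.1278, B=-0.3091, C=(l²−L²−A²−y'²−z²)/(2L)=0.0434
  γ=atan2(-0.3091,0.1278)=-1.1787;  ψ=arccos(0.1298)=1.4407;  θ1=γ+ψ≈0.2619
φ2=120.0° → target in arm frame (0.0176, 0.0104)
  A=0.0924, B=-0.3091, C=(l²−L²−A²−y'²−z²)/(2L)=0.0650
  √(A²+B²)=0.3226;  θ2 = -1.2802+1.3679 ≈ 0.0877
rotate P by −φ3: (0.0002, -0.0204, -0.3091)
  A cos θ + B sin θ = C:  0.1098·cos θ + -0.3091·sin θ = 0.0544
  γ=atan2(-0.3091,0.1098)=-1.2296;  ψ=arccos(0.1659)=1.4041;  θ3=γ+ψ≈0.1745

θ₁ = 0.2619, θ₂ = 0.0877, θ₃ = 0.1745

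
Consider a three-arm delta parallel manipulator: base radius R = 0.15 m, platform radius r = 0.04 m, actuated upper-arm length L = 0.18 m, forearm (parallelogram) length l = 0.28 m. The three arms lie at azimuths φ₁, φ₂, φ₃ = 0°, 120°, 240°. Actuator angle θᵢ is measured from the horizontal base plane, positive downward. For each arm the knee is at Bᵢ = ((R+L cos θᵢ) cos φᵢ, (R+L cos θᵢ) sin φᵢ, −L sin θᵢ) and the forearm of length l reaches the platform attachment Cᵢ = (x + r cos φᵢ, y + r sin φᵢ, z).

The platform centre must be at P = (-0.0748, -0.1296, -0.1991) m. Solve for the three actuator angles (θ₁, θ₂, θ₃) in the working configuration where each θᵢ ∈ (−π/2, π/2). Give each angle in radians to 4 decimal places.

rotate P by −φ1: (-0.0748, -0.1296, -0.1991)
  e−x'=0.1848;  (l²−L²−(e−x')²−y'²−z²)/2L = -0.1239
  θ1 = atan2(B,A) + arccos(C/0.2716) = 1.2216
arm 2 (φ=120.0°): x'=-0.0748, y'=0.1296
  A=0.1848, B=-0.1991, C=(l²−L²−A²−y'²−z²)/(2L)=-0.1239
  √(A²+B²)=0.2717;  θ2 = -0.8225+2.0443 ≈ 1.2217
rotate P by −φ3: (0.1496, 0.0000, -0.1991)
  A=-0.0396, B=-0.1991, C=(l²−L²−A²−y'²−z²)/(2L)=0.0133
  θ3 = atan2(B,A) + arccos(C/0.2030) = -0.2621

θ₁ = 1.2216, θ₂ = 1.2217, θ₃ = -0.2621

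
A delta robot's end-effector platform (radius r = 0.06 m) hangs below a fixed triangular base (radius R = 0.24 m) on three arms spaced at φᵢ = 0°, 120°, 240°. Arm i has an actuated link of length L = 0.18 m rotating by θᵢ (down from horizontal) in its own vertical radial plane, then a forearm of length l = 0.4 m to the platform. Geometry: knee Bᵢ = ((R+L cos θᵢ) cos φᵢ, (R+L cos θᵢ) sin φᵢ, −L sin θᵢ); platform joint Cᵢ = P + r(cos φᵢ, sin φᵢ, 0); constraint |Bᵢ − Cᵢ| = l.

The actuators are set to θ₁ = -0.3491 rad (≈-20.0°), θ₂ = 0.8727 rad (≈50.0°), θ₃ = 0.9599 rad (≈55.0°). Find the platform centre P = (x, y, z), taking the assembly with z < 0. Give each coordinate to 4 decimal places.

(0.1364, 0.0114, -0.2770)

arm 1 at φ=0.0°: (R−r)+L cos θ1 = 0.3491;  O1 = (0.3491, 0.0000, 0.0616)
arm 2 at φ=120.0°: (R−r)+L cos θ2 = 0.2957;  O2 = (-0.1478, 0.2561, -0.1379)
arm 3 at φ=240.0°: (R−r)+L cos θ3 = 0.2832;  O3 = (-0.1416, -0.2453, -0.1474)
subtract pairs → two planes through P
linear system: -0.9940x+0.5122y = -0.0192−-0.3989z; -0.9815x+-0.4906y = -0.0237−-0.4180z
Cramer: x(z) = 0.0218-0.4138z;  y(z) = 0.0047-0.0242z
into |P−O₁|² = l²: 1.1718z² + 0.1475z + -0.0490 = 0;  Δ = 0.2516;  z = -0.2770 or 0.1511 → z<0 root = -0.2770
x = 0.1364, y = 0.0114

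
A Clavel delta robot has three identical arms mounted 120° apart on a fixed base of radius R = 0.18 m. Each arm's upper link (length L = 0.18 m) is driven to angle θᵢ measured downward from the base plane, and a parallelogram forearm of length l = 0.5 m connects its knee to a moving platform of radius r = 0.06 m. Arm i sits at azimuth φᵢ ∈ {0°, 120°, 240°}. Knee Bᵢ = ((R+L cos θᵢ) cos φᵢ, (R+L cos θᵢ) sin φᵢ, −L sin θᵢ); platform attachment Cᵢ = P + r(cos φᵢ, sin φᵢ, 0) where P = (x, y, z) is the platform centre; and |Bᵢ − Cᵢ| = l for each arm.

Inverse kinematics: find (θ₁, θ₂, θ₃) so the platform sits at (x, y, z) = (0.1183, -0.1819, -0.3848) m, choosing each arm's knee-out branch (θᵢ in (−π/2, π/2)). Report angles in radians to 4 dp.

rotate P by −φ1: (0.1183, -0.1819, -0.3848)
  A cos θ + B sin θ = C:  0.0017·cos θ + -0.3848·sin θ = 0.1012
  γ=atan2(-0.3848,0.0017)=-1.5664;  ψ=arccos(0.2630)=1.3046;  θ1=γ+ψ≈-0.2618
φ2=120.0° → target in arm frame (-0.2167, -0.0115)
  A=0.3367, B=-0.3848, C=(l²−L²−A²−y'²−z²)/(2L)=-0.1221
  γ=atan2(-0.3848,0.3367)=-0.8520;  ψ=arccos(-0.2388)=1.8119;  θ2=γ+ψ≈0.9599
rotate P by −φ3: (0.0984, 0.1934, -0.3848)
  A=0.0216, B=-0.3848, C=(l²−L²−A²−y'²−z²)/(2L)=0.0879
  √(A²+B²)=0.3854;  θ3 = -1.5147+1.3406 ≈ -0.1741

θ₁ = -0.2618, θ₂ = 0.9599, θ₃ = -0.1741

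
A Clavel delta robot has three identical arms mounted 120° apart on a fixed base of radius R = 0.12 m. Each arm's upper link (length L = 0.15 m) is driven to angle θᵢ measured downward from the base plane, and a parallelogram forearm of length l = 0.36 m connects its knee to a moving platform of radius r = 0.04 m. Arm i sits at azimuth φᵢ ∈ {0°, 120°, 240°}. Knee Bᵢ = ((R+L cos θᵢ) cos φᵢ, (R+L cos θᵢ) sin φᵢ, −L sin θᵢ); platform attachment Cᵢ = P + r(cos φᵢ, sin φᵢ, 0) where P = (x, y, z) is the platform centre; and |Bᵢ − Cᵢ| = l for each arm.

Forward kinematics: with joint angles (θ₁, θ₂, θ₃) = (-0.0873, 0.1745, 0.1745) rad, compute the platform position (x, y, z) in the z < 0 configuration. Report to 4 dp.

(0.0333, 0.0000, -0.2888)

φ1=0.0°: virtual centre (0.2294, 0.0000, 0.0131), radius l
arm 2 at φ=120.0°: (R−r)+L cos θ2 = 0.2277;  S2 = (-0.1139, 0.1972, -0.0260)
S3 = (0.2277·cos240.0°, 0.2277·sin240.0°, -0.0260) = (-0.1139, -0.1972, -0.0260)
eliminate P² terms by subtracting sphere 1 from 2 and 3
[-0.6866 0.3944 -0.0782]·P = -0.0003;  [-0.6866 -0.3944 -0.0782]·P = -0.0003
Cramer: x(z) = 0.0004-0.1140z;  y(z) = 0.0000+0.0000z
quadratic in z: (1.0130)z²+(0.0260)z+(-0.0770)=0, √Δ=0.5591 → z ∈ {-0.2888, 0.2631}; z = -0.2888 (taking z<0)
x = 0.0333, y = 0.0000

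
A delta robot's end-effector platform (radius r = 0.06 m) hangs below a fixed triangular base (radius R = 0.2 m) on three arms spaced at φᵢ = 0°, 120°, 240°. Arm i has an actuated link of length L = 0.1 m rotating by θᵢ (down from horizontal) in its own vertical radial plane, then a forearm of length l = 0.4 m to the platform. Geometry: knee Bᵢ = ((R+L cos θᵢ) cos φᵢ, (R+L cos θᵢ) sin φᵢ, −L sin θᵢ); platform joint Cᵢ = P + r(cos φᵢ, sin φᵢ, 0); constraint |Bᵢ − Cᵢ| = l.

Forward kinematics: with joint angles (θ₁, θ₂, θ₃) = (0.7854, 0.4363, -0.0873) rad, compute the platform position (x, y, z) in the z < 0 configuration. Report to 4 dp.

(-0.0680, -0.0466, -0.3538)

S1 = (0.2107·cos0.0°, 0.2107·sin0.0°, -0.0707) = (0.2107, 0.0000, -0.0707)
arm 2 at φ=120.0°: (R−r)+L cos θ2 = 0.2306;  S2 = (-0.1153, 0.1997, -0.0423)
arm 3 at φ=240.0°: (R−r)+L cos θ3 = 0.2396;  S3 = (-0.1198, -0.2075, 0.0087)
subtract pairs → two planes through P
linear system: -0.6521x+0.3995y = 0.0056−0.0569z; -0.6610x+-0.4150y = 0.0081−0.1589z
det = 0.5347;  x = -0.0104+0.1629z,  y = -0.0030+0.1234z
into |P−S₁|² = l²: 1.0417z² + 0.0687z + -0.1061 = 0;  Δ = 0.4469;  z = -0.3538 or 0.2879 → z<0 root = -0.3538
x = -0.0680, y = -0.0466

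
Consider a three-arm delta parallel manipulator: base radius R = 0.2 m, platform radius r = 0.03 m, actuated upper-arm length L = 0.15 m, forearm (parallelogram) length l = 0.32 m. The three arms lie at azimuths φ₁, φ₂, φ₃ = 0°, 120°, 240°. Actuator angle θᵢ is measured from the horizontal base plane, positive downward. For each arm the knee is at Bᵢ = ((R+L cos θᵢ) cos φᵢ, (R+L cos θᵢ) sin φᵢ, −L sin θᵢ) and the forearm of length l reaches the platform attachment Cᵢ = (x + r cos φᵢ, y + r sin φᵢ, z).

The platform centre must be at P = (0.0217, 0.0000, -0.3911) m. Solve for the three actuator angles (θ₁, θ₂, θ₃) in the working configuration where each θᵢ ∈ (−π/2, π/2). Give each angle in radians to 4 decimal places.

rotate P by −φ1: (0.0217, 0.0000, -0.3911)
  e−x'=0.1483;  (l²−L²−(e−x')²−y'²−z²)/2L = -0.3168
  γ=atan2(-0.3911,0.1483)=-1.2084;  ψ=arccos(-0.7575)=2.4303;  θ1=γ+ψ≈1.2219
rotate P by −φ2: (-0.0108, -0.0188, -0.3911)
  e−x'=0.1809;  (l²−L²−(e−x')²−y'²−z²)/2L = -0.3537
  γ=atan2(-0.3911,0.1809)=-1.1377;  ψ=arccos(-0.8209)=2.5338;  θ2=γ+ψ≈1.3962
arm 3 (φ=240.0°): x'=-0.0109, y'=0.0188
  e−x'=0.1809;  (l²−L²−(e−x')²−y'²−z²)/2L = -0.3537
  γ=atan2(-0.3911,0.1809)=-1.1377;  ψ=arccos(-0.8209)=2.5338;  θ3=γ+ψ≈1.3962

θ₁ = 1.2219, θ₂ = 1.3962, θ₃ = 1.3962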